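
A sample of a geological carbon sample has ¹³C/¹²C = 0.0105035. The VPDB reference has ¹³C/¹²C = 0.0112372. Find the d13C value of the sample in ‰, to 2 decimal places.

d13C = (R_sample / R_standard − 1) × 1000
R_sample / R_standard = 0.0105035 / 0.0112372 = 0.934708
d13C = (0.934708 − 1) × 1000 = -65.292‰

-65.29‰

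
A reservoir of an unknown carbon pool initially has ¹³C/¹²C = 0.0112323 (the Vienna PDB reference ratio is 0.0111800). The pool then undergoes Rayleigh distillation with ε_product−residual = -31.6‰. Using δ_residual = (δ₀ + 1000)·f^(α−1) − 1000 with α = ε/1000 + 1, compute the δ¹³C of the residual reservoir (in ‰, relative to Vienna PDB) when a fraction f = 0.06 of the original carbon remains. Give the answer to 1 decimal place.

δ₀ = (0.0112323/0.0111800 − 1)×1000 = (1.004678 − 1)×1000 = 4.678‰
α − 1 = ε/1000 = -0.0316
f^(α−1) = 0.06^(-0.0316) = 1.092975
δ_res = (4.678 + 1000) × 1.092975 − 1000 = 1098.088 − 1000 = 98.09‰

98.1‰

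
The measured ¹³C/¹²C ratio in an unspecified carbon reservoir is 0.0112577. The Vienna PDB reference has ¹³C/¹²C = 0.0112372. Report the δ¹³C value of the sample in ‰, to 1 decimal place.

δ¹³C = (R_sample / R_standard − 1) × 1000
R_sample / R_standard = 0.0112577 / 0.0112372 = 1.001824
δ¹³C = (1.001824 − 1) × 1000 = 1.82‰

1.8‰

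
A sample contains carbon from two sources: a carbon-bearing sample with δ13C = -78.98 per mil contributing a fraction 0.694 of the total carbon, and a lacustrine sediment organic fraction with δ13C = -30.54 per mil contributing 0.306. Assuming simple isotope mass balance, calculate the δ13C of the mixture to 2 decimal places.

-64.16 per mil

δ_mix = f_A·δ_A + f_B·δ_B
δ_mix = 0.694 × (-78.98) + 0.306 × (-30.54)
δ_mix = -54.812 + -9.345 = -64.157 per mil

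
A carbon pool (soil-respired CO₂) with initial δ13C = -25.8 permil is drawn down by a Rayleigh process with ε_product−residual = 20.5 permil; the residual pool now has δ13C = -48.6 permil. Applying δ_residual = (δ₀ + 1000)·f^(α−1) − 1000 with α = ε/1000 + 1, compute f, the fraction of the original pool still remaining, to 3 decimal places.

α − 1 = ε/1000 = 0.0205
(δ_res + 1000)/(δ₀ + 1000) = (-48.6 + 1000)/(-25.8 + 1000) = 951.4/974.2 = 0.976596
f = 0.976596^(1/0.0205) = exp(ln(0.976596)/0.0205) = exp(-0.02368/0.0205)
f = exp(-1.1552) = 0.3150

0.315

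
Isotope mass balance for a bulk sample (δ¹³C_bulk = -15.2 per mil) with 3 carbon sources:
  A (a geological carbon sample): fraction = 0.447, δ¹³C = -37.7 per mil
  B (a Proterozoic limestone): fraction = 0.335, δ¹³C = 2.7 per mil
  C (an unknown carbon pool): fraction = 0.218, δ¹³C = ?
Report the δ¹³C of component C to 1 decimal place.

Isotope mass balance: δ_bulk = Σ fᵢ·δᵢ.
-15.2 = 0.447×(-37.7) + 0.335×(2.7) + 0.218×δ_C
0.218·δ_C = -15.2 − (-15.947) = 0.747
δ_C = 0.747 / 0.218 = 3.43 per mil

3.4 per mil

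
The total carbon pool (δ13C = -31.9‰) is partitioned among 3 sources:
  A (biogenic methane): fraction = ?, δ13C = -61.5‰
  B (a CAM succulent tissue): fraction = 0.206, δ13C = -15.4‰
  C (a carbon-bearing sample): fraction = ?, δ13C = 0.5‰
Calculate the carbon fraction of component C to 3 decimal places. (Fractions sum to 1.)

0.324

Let f_C and f_A be the unknown fractions; fractions sum to 1 so f_C + f_A = 0.794.
Mass balance: Σ fᵢ·δᵢ = δ_bulk ⇒ f_C·(0.5) + f_A·(-61.5) = -31.9 − (-3.172) = -28.728
Substitute f_A = 0.794 − f_C:
f_C·(0.5 − -61.5) = -28.728 − 0.794×(-61.5) = 20.103
f_C = 20.103 / 62.0 = 0.3242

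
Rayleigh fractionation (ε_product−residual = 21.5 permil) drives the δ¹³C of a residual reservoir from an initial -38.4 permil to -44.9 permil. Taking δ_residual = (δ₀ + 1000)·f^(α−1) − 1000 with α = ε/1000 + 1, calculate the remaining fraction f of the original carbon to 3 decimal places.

0.729

α − 1 = ε/1000 = 0.0215
(δ_res + 1000)/(δ₀ + 1000) = (-44.9 + 1000)/(-38.4 + 1000) = 955.1/961.6 = 0.993240
f = 0.993240^(1/0.0215) = exp(ln(0.993240)/0.0215) = exp(-0.00678/0.0215)
f = exp(-0.3155) = 0.7294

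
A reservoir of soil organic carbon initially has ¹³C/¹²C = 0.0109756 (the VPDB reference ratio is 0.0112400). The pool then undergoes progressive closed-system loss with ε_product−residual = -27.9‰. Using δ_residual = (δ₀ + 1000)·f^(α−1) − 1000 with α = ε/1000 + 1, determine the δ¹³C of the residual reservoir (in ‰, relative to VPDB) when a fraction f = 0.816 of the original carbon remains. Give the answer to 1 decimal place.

δ₀ = (0.0109756/0.0112400 − 1)×1000 = (0.976477 − 1)×1000 = -23.523‰
α − 1 = ε/1000 = -0.0279
f^(α−1) = 0.816^(-0.0279) = 1.005689
δ_res = (-23.523 + 1000) × 1.005689 − 1000 = 982.032 − 1000 = -17.97‰

-18.0‰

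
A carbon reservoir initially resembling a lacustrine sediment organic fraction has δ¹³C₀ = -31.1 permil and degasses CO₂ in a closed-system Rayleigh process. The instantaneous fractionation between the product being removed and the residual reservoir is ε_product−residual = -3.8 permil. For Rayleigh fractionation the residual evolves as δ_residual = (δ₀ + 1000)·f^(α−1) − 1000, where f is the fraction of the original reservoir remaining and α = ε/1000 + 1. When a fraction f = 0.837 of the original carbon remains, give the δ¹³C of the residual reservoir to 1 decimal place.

-30.4 permil

Rayleigh residual: δ_res = (δ₀ + 1000)·f^(α−1) − 1000
α = ε/1000 + 1 = 0.99620, so α − 1 = -0.00380
f^(α−1) = 0.837^(-0.00380) = 1.000676
δ_res = (-31.1 + 1000) × 1.000676 − 1000 = 969.555 − 1000 = -30.44 permil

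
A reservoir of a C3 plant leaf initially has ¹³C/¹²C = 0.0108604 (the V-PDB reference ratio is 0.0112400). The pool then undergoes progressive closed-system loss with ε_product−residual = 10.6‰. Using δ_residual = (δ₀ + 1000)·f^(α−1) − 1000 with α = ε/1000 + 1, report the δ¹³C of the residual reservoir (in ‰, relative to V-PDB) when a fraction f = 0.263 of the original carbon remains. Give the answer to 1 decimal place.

-47.4‰

δ₀ = (0.0108604/0.0112400 − 1)×1000 = (0.966228 − 1)×1000 = -33.772‰
α − 1 = ε/1000 = 0.0106
f^(α−1) = 0.263^(0.0106) = 0.985942
δ_res = (-33.772 + 1000) × 0.985942 − 1000 = 952.645 − 1000 = -47.36‰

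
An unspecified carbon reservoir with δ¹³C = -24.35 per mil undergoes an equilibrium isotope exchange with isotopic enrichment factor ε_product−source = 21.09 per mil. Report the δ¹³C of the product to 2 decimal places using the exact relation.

-3.77 per mil

To first order, δ_product ≈ δ_source + ε = -3.26 per mil.
Exactly, δ_product = (δ_source + 1000)·(ε/1000 + 1) − 1000.
δ_product = (-24.35 + 1000) × (21.09/1000 + 1) − 1000
δ_product = -3.774 per mil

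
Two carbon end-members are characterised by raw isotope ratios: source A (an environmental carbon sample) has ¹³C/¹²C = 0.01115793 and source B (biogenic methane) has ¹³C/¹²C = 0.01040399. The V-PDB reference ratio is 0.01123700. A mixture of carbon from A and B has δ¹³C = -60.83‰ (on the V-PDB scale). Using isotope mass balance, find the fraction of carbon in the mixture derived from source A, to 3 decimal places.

δ_A = (0.01115793/0.01123700 − 1)×1000 = (0.992963 − 1)×1000 = -7.037‰
δ_B = (0.01040399/0.01123700 − 1)×1000 = (0.925869 − 1)×1000 = -74.131‰
f_A = (δ_mix − δ_B)/(δ_A − δ_B) = (-60.83 − (-74.131))/(-7.037 − (-74.131))
f_A = 13.301 / 67.094 = 0.1982

0.198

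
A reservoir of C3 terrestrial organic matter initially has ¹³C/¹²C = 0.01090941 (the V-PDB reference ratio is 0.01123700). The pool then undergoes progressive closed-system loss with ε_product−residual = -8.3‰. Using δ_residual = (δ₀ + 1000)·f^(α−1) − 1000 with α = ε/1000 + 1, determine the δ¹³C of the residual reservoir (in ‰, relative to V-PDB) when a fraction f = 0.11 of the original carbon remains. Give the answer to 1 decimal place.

-11.2‰

δ₀ = (0.01090941/0.01123700 − 1)×1000 = (0.970847 − 1)×1000 = -29.153‰
α − 1 = ε/1000 = -0.0083
f^(α−1) = 0.11^(-0.0083) = 1.018489
δ_res = (-29.153 + 1000) × 1.018489 − 1000 = 988.797 − 1000 = -11.20‰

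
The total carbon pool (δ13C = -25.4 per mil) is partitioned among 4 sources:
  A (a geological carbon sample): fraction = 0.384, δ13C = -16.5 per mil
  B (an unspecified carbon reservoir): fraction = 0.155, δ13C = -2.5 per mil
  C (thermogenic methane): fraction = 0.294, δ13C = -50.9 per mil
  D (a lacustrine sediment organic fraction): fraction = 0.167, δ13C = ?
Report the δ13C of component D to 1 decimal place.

-22.2 per mil

Isotope mass balance: δ_bulk = Σ fᵢ·δᵢ.
-25.4 = 0.384×(-16.5) + 0.155×(-2.5) + 0.294×(-50.9) + 0.167×δ_D
0.167·δ_D = -25.4 − (-21.688) = -3.712
δ_D = -3.712 / 0.167 = -22.23 per mil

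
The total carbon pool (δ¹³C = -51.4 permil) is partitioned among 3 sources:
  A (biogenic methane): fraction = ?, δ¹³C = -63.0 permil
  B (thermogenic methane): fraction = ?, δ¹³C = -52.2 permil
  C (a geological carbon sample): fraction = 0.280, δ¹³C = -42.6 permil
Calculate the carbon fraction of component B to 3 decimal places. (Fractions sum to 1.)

0.545

Let f_B and f_A be the unknown fractions; fractions sum to 1 so f_B + f_A = 0.720.
Mass balance: Σ fᵢ·δᵢ = δ_bulk ⇒ f_B·(-52.2) + f_A·(-63.0) = -51.4 − (-11.928) = -39.472
Substitute f_A = 0.720 − f_B:
f_B·(-52.2 − -63.0) = -39.472 − 0.720×(-63.0) = 5.888
f_B = 5.888 / 10.8 = 0.5452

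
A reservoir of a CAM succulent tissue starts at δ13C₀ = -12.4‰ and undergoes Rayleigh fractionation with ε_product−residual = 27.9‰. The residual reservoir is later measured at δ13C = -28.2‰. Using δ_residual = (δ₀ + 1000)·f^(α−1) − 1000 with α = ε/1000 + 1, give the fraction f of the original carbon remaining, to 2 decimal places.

α − 1 = ε/1000 = 0.0279
(δ_res + 1000)/(δ₀ + 1000) = (-28.2 + 1000)/(-12.4 + 1000) = 971.8/987.6 = 0.984002
f = 0.984002^(1/0.0279) = exp(ln(0.984002)/0.0279) = exp(-0.01613/0.0279)
f = exp(-0.5781) = 0.5610

0.56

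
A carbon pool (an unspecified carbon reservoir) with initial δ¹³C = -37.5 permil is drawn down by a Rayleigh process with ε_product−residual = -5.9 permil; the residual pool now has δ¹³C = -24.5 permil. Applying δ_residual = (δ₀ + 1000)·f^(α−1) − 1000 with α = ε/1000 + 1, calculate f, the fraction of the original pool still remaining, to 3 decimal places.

0.103

α − 1 = ε/1000 = -0.0059
(δ_res + 1000)/(δ₀ + 1000) = (-24.5 + 1000)/(-37.5 + 1000) = 975.5/962.5 = 1.013506
f = 1.013506^(1/-0.0059) = exp(ln(1.013506)/-0.0059) = exp(0.01342/-0.0059)
f = exp(-2.2739) = 0.1029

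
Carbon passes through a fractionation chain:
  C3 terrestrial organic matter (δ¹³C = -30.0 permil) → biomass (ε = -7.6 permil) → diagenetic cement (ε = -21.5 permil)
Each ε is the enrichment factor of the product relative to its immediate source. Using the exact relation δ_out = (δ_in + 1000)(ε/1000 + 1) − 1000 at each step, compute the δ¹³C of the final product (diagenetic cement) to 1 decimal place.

step 1: δ = (-30.00 + 1000)·(-7.6/1000 + 1) − 1000 = -37.37 permil
step 2: δ = (-37.37 + 1000)·(-21.5/1000 + 1) − 1000 = -58.07 permil

-58.1 permil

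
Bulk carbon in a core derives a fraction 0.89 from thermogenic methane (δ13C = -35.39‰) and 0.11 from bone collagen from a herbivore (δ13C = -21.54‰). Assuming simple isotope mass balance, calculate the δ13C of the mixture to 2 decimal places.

-33.87‰

δ_mix = f_A·δ_A + f_B·δ_B
δ_mix = 0.89 × (-35.39) + 0.11 × (-21.54)
δ_mix = -31.497 + -2.369 = -33.867‰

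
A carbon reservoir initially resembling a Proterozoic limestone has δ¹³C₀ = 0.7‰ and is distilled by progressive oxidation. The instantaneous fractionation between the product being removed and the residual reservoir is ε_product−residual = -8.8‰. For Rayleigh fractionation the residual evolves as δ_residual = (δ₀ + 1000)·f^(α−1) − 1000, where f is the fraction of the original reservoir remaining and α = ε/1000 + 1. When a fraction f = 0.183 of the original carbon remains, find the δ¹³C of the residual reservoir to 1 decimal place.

Rayleigh residual: δ_res = (δ₀ + 1000)·f^(α−1) − 1000
α = ε/1000 + 1 = 0.99120, so α − 1 = -0.00880
f^(α−1) = 0.183^(-0.00880) = 1.015057
δ_res = (0.7 + 1000) × 1.015057 − 1000 = 1015.768 − 1000 = 15.77‰

15.8‰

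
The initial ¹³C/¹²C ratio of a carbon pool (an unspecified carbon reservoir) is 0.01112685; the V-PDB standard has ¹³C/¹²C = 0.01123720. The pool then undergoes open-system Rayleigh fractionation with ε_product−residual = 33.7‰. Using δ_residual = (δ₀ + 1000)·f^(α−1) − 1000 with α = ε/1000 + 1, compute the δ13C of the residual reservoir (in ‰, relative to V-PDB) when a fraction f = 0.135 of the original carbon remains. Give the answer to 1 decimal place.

δ₀ = (0.01112685/0.01123720 − 1)×1000 = (0.990180 − 1)×1000 = -9.820‰
α − 1 = ε/1000 = 0.0337
f^(α−1) = 0.135^(0.0337) = 0.934743
δ_res = (-9.820 + 1000) × 0.934743 − 1000 = 925.564 − 1000 = -74.44‰

-74.4‰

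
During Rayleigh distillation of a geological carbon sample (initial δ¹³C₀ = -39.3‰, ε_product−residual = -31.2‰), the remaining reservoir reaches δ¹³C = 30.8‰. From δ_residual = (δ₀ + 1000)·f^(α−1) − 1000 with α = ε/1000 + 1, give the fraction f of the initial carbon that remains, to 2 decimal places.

α − 1 = ε/1000 = -0.0312
(δ_res + 1000)/(δ₀ + 1000) = (30.8 + 1000)/(-39.3 + 1000) = 1030.8/960.7 = 1.072968
f = 1.072968^(1/-0.0312) = exp(ln(1.072968)/-0.0312) = exp(0.07043/-0.0312)
f = exp(-2.2573) = 0.1046

0.10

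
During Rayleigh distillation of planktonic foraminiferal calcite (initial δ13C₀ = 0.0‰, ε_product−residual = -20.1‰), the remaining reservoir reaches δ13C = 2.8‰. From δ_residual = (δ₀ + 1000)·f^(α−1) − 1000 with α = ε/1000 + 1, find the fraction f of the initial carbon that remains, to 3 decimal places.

0.870

α − 1 = ε/1000 = -0.0201
(δ_res + 1000)/(δ₀ + 1000) = (2.8 + 1000)/(-0.0 + 1000) = 1002.8/1000.0 = 1.002800
f = 1.002800^(1/-0.0201) = exp(ln(1.002800)/-0.0201) = exp(0.00280/-0.0201)
f = exp(-0.1391) = 0.8701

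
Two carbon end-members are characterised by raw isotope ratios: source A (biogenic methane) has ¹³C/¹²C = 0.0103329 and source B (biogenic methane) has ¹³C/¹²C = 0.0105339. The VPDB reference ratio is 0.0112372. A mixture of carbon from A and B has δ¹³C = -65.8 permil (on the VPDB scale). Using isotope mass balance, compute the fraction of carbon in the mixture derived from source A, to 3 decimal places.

δ_A = (0.0103329/0.0112372 − 1)×1000 = (0.919526 − 1)×1000 = -80.474 permil
δ_B = (0.0105339/0.0112372 − 1)×1000 = (0.937413 − 1)×1000 = -62.587 permil
f_A = (δ_mix − δ_B)/(δ_A − δ_B) = (-65.8 − (-62.587))/(-80.474 − (-62.587))
f_A = -3.213 / -17.887 = 0.1796

0.180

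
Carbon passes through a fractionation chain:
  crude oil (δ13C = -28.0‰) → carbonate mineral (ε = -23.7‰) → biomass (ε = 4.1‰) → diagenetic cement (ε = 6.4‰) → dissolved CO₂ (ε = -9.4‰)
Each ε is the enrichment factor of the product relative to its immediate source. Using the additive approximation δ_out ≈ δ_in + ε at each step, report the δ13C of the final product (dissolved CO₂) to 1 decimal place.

step 1: δ ≈ -28.0 + (-23.7) = -51.7‰
step 2: δ ≈ -51.7 + (4.1) = -47.6‰
step 3: δ ≈ -47.6 + (6.4) = -41.2‰
step 4: δ ≈ -41.2 + (-9.4) = -50.6‰

-50.6‰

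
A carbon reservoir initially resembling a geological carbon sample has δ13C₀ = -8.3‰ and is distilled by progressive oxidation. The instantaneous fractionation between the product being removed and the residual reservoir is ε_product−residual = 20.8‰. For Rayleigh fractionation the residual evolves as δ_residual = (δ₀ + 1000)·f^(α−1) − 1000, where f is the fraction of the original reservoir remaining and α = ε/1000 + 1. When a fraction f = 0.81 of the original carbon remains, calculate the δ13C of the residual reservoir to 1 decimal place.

Rayleigh residual: δ_res = (δ₀ + 1000)·f^(α−1) − 1000
α = ε/1000 + 1 = 1.02080, so α − 1 = 0.02080
f^(α−1) = 0.81^(0.02080) = 0.995627
δ_res = (-8.3 + 1000) × 0.995627 − 1000 = 987.363 − 1000 = -12.64‰

-12.6‰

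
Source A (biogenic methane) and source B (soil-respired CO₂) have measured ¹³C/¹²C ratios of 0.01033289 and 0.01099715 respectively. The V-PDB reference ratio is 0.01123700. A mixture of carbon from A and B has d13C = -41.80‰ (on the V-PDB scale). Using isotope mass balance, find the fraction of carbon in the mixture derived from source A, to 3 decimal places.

0.346

δ_A = (0.01033289/0.01123700 − 1)×1000 = (0.919542 − 1)×1000 = -80.458‰
δ_B = (0.01099715/0.01123700 − 1)×1000 = (0.978655 − 1)×1000 = -21.345‰
f_A = (δ_mix − δ_B)/(δ_A − δ_B) = (-41.80 − (-21.345))/(-80.458 − (-21.345))
f_A = -20.455 / -59.114 = 0.3460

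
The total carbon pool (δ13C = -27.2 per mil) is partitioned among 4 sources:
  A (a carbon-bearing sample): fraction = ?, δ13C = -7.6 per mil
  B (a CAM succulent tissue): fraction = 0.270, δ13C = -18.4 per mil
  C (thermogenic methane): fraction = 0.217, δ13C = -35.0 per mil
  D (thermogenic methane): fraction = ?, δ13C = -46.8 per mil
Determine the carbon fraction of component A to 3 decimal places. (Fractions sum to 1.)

0.239

Let f_A and f_D be the unknown fractions; fractions sum to 1 so f_A + f_D = 0.513.
Mass balance: Σ fᵢ·δᵢ = δ_bulk ⇒ f_A·(-7.6) + f_D·(-46.8) = -27.2 − (-12.563) = -14.637
Substitute f_D = 0.513 − f_A:
f_A·(-7.6 − -46.8) = -14.637 − 0.513×(-46.8) = 9.371
f_A = 9.371 / 39.2 = 0.2391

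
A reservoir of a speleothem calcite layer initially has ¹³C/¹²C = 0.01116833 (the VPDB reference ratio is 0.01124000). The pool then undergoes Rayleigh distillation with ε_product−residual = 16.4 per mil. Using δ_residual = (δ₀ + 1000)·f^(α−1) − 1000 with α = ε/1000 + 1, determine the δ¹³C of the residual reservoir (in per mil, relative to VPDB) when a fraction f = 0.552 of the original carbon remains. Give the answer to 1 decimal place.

δ₀ = (0.01116833/0.01124000 − 1)×1000 = (0.993624 − 1)×1000 = -6.376 per mil
α − 1 = ε/1000 = 0.0164
f^(α−1) = 0.552^(0.0164) = 0.990302
δ_res = (-6.376 + 1000) × 0.990302 − 1000 = 983.988 − 1000 = -16.01 per mil

-16.0 per mil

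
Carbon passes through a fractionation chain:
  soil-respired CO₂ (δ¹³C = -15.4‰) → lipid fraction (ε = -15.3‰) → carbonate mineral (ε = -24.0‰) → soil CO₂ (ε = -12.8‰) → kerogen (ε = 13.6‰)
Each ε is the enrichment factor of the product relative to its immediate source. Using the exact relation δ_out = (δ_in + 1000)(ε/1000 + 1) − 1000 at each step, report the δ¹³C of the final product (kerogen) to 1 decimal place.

-53.1‰

step 1: δ = (-15.40 + 1000)·(-15.3/1000 + 1) − 1000 = -30.46‰
step 2: δ = (-30.46 + 1000)·(-24.0/1000 + 1) − 1000 = -53.73‰
step 3: δ = (-53.73 + 1000)·(-12.8/1000 + 1) − 1000 = -65.85‰
step 4: δ = (-65.85 + 1000)·(13.6/1000 + 1) − 1000 = -53.14‰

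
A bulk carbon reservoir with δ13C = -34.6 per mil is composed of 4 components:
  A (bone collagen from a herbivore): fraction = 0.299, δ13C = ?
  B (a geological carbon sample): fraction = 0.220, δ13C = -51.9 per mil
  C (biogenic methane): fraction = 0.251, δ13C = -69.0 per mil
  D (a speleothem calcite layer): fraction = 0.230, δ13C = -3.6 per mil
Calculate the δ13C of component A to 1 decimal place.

Isotope mass balance: δ_bulk = Σ fᵢ·δᵢ.
-34.6 = 0.299×δ_A + 0.220×(-51.9) + 0.251×(-69.0) + 0.230×(-3.6)
0.299·δ_A = -34.6 − (-29.565) = -5.035
δ_A = -5.035 / 0.299 = -16.84 per mil

-16.8 per mil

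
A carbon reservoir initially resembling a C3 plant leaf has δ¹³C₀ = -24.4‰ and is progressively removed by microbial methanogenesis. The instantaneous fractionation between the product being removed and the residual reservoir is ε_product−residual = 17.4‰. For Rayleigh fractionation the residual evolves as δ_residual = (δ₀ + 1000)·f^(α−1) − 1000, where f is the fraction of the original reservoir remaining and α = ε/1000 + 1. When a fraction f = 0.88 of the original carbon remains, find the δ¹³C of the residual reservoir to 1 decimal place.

-26.6‰

Rayleigh residual: δ_res = (δ₀ + 1000)·f^(α−1) − 1000
α = ε/1000 + 1 = 1.01740, so α − 1 = 0.01740
f^(α−1) = 0.88^(0.01740) = 0.997778
δ_res = (-24.4 + 1000) × 0.997778 − 1000 = 973.432 − 1000 = -26.57‰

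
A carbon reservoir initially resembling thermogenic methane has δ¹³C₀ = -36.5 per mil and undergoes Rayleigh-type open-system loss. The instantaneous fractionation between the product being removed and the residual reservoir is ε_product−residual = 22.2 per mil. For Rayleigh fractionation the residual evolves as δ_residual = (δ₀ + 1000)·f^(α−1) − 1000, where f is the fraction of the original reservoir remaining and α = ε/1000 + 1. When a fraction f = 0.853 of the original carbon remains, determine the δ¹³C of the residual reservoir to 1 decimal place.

-39.9 per mil

Rayleigh residual: δ_res = (δ₀ + 1000)·f^(α−1) − 1000
α = ε/1000 + 1 = 1.02220, so α − 1 = 0.02220
f^(α−1) = 0.853^(0.02220) = 0.996477
δ_res = (-36.5 + 1000) × 0.996477 − 1000 = 960.105 − 1000 = -39.89 per mil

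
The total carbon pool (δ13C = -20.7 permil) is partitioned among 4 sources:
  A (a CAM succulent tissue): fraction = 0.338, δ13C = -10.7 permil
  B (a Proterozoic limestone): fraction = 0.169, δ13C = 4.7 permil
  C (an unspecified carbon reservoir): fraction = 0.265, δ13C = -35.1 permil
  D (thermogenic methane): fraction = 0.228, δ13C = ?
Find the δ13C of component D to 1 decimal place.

-37.6 permil

Isotope mass balance: δ_bulk = Σ fᵢ·δᵢ.
-20.7 = 0.338×(-10.7) + 0.169×(4.7) + 0.265×(-35.1) + 0.228×δ_D
0.228·δ_D = -20.7 − (-12.124) = -8.576
δ_D = -8.576 / 0.228 = -37.61 permil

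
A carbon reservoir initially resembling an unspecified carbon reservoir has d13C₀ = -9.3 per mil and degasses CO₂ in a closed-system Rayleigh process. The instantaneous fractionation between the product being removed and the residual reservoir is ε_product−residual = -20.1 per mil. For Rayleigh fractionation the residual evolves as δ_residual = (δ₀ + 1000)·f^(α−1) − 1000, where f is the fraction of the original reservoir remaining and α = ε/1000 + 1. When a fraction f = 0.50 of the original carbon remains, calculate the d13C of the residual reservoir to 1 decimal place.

4.6 per mil

Rayleigh residual: δ_res = (δ₀ + 1000)·f^(α−1) − 1000
α = ε/1000 + 1 = 0.97990, so α − 1 = -0.02010
f^(α−1) = 0.50^(-0.02010) = 1.014030
δ_res = (-9.3 + 1000) × 1.014030 − 1000 = 1004.599 − 1000 = 4.60 per mil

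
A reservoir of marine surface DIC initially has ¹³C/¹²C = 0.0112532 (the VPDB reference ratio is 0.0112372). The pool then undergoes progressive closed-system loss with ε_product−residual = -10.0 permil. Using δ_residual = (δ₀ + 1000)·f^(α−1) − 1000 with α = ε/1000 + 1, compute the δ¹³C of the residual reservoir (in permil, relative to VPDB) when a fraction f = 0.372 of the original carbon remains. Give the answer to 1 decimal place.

δ₀ = (0.0112532/0.0112372 − 1)×1000 = (1.001424 − 1)×1000 = 1.424 permil
α − 1 = ε/1000 = -0.0100
f^(α−1) = 0.372^(-0.0100) = 1.009938
δ_res = (1.424 + 1000) × 1.009938 − 1000 = 1011.376 − 1000 = 11.38 permil

11.4 permil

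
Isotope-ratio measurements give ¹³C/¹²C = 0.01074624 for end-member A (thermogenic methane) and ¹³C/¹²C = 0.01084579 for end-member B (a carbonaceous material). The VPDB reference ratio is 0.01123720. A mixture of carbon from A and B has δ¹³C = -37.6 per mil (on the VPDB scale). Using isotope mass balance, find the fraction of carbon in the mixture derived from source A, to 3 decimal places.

0.312

δ_A = (0.01074624/0.01123720 − 1)×1000 = (0.956309 − 1)×1000 = -43.691 per mil
δ_B = (0.01084579/0.01123720 − 1)×1000 = (0.965168 − 1)×1000 = -34.832 per mil
f_A = (δ_mix − δ_B)/(δ_A − δ_B) = (-37.6 − (-34.832))/(-43.691 − (-34.832))
f_A = -2.768 / -8.859 = 0.3125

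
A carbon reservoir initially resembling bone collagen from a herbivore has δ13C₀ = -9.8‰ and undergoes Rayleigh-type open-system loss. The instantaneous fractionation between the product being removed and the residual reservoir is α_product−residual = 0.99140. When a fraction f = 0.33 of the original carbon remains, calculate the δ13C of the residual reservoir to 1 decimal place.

-0.3‰

Rayleigh residual: δ_res = (δ₀ + 1000)·f^(α−1) − 1000
α − 1 = -0.00860
f^(α−1) = 0.33^(-0.00860) = 1.009580
δ_res = (-9.8 + 1000) × 1.009580 − 1000 = 999.686 − 1000 = -0.31‰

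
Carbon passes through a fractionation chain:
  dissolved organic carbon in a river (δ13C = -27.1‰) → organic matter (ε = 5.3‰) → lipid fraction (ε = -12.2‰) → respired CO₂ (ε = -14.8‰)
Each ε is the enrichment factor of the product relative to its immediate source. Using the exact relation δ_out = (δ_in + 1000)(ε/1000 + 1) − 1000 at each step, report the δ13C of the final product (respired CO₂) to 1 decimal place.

-48.2‰

step 1: δ = (-27.10 + 1000)·(5.3/1000 + 1) − 1000 = -21.94‰
step 2: δ = (-21.94 + 1000)·(-12.2/1000 + 1) − 1000 = -33.88‰
step 3: δ = (-33.88 + 1000)·(-14.8/1000 + 1) − 1000 = -48.17‰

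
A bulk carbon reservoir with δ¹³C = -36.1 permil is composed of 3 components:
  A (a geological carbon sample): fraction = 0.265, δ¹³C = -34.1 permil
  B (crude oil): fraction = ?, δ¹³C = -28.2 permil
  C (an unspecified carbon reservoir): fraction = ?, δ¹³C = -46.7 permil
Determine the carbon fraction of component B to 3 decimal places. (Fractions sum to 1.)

0.392

Let f_B and f_C be the unknown fractions; fractions sum to 1 so f_B + f_C = 0.735.
Mass balance: Σ fᵢ·δᵢ = δ_bulk ⇒ f_B·(-28.2) + f_C·(-46.7) = -36.1 − (-9.037) = -27.064
Substitute f_C = 0.735 − f_B:
f_B·(-28.2 − -46.7) = -27.064 − 0.735×(-46.7) = 7.261
f_B = 7.261 / 18.5 = 0.3925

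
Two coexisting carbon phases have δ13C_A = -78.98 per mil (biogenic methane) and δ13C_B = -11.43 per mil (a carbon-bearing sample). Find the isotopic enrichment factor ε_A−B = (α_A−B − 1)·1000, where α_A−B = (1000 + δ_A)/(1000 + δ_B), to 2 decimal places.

-68.33 per mil

α_A−B = (1000 + -78.98) / (1000 + -11.43) = 921.02 / 988.57 = 0.931669
ε_A−B = (0.931669 − 1) × 1000 = -68.331 per mil
(The approximation ε ≈ δ_A − δ_B would give -67.55 per mil.)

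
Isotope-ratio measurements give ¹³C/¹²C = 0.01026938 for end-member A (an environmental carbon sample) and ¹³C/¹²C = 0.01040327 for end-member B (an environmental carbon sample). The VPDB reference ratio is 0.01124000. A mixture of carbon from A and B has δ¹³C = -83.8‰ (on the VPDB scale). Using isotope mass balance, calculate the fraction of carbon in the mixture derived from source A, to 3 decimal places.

0.786

δ_A = (0.01026938/0.01124000 − 1)×1000 = (0.913646 − 1)×1000 = -86.354‰
δ_B = (0.01040327/0.01124000 − 1)×1000 = (0.925558 − 1)×1000 = -74.442‰
f_A = (δ_mix − δ_B)/(δ_A − δ_B) = (-83.8 − (-74.442))/(-86.354 − (-74.442))
f_A = -9.358 / -11.912 = 0.7856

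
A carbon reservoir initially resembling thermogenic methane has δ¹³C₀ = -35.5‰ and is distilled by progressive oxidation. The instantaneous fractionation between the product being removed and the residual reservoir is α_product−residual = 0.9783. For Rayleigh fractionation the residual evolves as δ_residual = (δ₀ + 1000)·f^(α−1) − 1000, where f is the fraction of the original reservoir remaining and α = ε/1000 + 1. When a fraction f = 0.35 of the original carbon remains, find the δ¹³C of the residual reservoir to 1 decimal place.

-13.3‰

Rayleigh residual: δ_res = (δ₀ + 1000)·f^(α−1) − 1000
α − 1 = -0.02170
f^(α−1) = 0.35^(-0.02170) = 1.023043
δ_res = (-35.5 + 1000) × 1.023043 − 1000 = 986.725 − 1000 = -13.28‰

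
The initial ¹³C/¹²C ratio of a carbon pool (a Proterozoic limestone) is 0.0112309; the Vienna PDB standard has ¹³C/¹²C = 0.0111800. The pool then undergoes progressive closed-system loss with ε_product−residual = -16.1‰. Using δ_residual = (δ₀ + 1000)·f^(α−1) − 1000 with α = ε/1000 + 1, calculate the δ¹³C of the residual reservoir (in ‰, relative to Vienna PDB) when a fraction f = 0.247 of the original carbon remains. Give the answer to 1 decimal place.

27.4‰

δ₀ = (0.0112309/0.0111800 − 1)×1000 = (1.004553 − 1)×1000 = 4.553‰
α − 1 = ε/1000 = -0.0161
f^(α−1) = 0.247^(-0.0161) = 1.022769
δ_res = (4.553 + 1000) × 1.022769 − 1000 = 1027.425 − 1000 = 27.43‰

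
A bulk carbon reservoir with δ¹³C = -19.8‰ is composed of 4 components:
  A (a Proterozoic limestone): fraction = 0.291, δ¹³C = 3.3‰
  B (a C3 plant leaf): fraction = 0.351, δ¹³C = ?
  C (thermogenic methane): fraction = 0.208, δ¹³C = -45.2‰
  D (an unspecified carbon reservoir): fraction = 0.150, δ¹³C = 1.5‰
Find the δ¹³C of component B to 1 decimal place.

Isotope mass balance: δ_bulk = Σ fᵢ·δᵢ.
-19.8 = 0.291×(3.3) + 0.351×δ_B + 0.208×(-45.2) + 0.150×(1.5)
0.351·δ_B = -19.8 − (-8.216) = -11.584
δ_B = -11.584 / 0.351 = -33.00‰

-33.0‰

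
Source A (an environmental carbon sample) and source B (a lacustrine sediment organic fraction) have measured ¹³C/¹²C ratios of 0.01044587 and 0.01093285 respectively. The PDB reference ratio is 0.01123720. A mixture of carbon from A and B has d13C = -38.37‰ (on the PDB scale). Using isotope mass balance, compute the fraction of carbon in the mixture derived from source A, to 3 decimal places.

δ_A = (0.01044587/0.01123720 − 1)×1000 = (0.929579 − 1)×1000 = -70.421‰
δ_B = (0.01093285/0.01123720 − 1)×1000 = (0.972916 − 1)×1000 = -27.084‰
f_A = (δ_mix − δ_B)/(δ_A − δ_B) = (-38.37 − (-27.084))/(-70.421 − (-27.084))
f_A = -11.286 / -43.336 = 0.2604

0.260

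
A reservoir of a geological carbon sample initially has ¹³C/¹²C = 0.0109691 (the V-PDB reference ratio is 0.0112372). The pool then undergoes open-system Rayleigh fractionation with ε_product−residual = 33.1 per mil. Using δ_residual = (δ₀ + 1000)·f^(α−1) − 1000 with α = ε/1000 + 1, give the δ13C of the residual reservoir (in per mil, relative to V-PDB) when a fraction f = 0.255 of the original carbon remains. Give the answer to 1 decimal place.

-67.0 per mil

δ₀ = (0.0109691/0.0112372 − 1)×1000 = (0.976142 − 1)×1000 = -23.858 per mil
α − 1 = ε/1000 = 0.0331
f^(α−1) = 0.255^(0.0331) = 0.955777
δ_res = (-23.858 + 1000) × 0.955777 − 1000 = 932.974 − 1000 = -67.03 per mil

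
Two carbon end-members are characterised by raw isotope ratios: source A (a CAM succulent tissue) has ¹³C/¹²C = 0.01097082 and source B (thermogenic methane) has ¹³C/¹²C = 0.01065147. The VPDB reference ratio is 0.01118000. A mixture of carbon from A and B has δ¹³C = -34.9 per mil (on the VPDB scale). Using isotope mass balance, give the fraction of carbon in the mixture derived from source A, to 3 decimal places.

0.433

δ_A = (0.01097082/0.01118000 − 1)×1000 = (0.981290 − 1)×1000 = -18.710 per mil
δ_B = (0.01065147/0.01118000 − 1)×1000 = (0.952725 − 1)×1000 = -47.275 per mil
f_A = (δ_mix − δ_B)/(δ_A − δ_B) = (-34.9 − (-47.275))/(-18.710 − (-47.275))
f_A = 12.375 / 28.564 = 0.4332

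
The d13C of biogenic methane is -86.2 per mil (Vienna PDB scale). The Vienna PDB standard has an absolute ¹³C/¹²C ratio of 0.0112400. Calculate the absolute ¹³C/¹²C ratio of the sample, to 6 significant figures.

R_sample = R_standard × (d13C/1000 + 1)
R_sample = 0.0112400 × (-86.2/1000 + 1) = 0.0112400 × 0.913800
R_sample = 0.0102711

0.0102711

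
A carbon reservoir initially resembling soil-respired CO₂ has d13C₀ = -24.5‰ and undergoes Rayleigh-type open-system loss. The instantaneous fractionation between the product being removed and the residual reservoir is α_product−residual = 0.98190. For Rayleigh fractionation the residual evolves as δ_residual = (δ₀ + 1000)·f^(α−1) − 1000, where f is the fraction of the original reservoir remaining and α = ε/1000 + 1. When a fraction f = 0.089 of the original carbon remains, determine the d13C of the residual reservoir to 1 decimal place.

Rayleigh residual: δ_res = (δ₀ + 1000)·f^(α−1) − 1000
α − 1 = -0.01810
f^(α−1) = 0.089^(-0.01810) = 1.044759
δ_res = (-24.5 + 1000) × 1.044759 − 1000 = 1019.162 − 1000 = 19.16‰

19.2‰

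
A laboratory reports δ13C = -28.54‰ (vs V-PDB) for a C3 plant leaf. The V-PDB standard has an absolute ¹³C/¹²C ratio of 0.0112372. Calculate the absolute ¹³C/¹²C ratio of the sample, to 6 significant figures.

0.0109165

R_sample = R_standard × (δ13C/1000 + 1)
R_sample = 0.0112372 × (-28.54/1000 + 1) = 0.0112372 × 0.971460
R_sample = 0.0109165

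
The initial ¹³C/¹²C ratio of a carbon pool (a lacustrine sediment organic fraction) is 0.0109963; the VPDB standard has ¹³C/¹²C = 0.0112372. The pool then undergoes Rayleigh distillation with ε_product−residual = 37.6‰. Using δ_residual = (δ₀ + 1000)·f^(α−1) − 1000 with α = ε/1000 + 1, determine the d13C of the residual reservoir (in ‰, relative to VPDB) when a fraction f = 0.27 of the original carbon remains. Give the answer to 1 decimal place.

δ₀ = (0.0109963/0.0112372 − 1)×1000 = (0.978562 − 1)×1000 = -21.438‰
α − 1 = ε/1000 = 0.0376
f^(α−1) = 0.27^(0.0376) = 0.951961
δ_res = (-21.438 + 1000) × 0.951961 − 1000 = 931.553 − 1000 = -68.45‰

-68.4‰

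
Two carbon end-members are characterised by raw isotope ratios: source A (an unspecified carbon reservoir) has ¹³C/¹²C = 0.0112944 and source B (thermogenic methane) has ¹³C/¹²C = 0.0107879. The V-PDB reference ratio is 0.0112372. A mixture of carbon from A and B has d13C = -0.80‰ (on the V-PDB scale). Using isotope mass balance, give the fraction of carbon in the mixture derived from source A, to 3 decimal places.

δ_A = (0.0112944/0.0112372 − 1)×1000 = (1.005090 − 1)×1000 = 5.090‰
δ_B = (0.0107879/0.0112372 − 1)×1000 = (0.960017 − 1)×1000 = -39.983‰
f_A = (δ_mix − δ_B)/(δ_A − δ_B) = (-0.80 − (-39.983))/(5.090 − (-39.983))
f_A = 39.183 / 45.074 = 0.8693

0.869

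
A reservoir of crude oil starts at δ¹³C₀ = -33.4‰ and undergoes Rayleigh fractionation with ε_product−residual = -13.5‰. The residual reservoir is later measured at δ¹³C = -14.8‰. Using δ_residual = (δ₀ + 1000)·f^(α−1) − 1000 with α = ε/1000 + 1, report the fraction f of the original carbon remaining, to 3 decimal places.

0.244

α − 1 = ε/1000 = -0.0135
(δ_res + 1000)/(δ₀ + 1000) = (-14.8 + 1000)/(-33.4 + 1000) = 985.2/966.6 = 1.019243
f = 1.019243^(1/-0.0135) = exp(ln(1.019243)/-0.0135) = exp(0.01906/-0.0135)
f = exp(-1.4118) = 0.2437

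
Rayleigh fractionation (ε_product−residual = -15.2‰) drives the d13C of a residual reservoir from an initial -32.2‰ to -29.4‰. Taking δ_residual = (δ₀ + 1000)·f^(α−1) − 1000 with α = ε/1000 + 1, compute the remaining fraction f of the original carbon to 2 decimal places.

α − 1 = ε/1000 = -0.0152
(δ_res + 1000)/(δ₀ + 1000) = (-29.4 + 1000)/(-32.2 + 1000) = 970.6/967.8 = 1.002893
f = 1.002893^(1/-0.0152) = exp(ln(1.002893)/-0.0152) = exp(0.00289/-0.0152)
f = exp(-0.1901) = 0.8269

0.83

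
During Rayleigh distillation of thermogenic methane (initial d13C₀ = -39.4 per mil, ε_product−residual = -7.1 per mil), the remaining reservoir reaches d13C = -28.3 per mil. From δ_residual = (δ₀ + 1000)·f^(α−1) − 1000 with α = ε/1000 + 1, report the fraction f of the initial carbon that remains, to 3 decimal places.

0.198

α − 1 = ε/1000 = -0.0071
(δ_res + 1000)/(δ₀ + 1000) = (-28.3 + 1000)/(-39.4 + 1000) = 971.7/960.6 = 1.011555
f = 1.011555^(1/-0.0071) = exp(ln(1.011555)/-0.0071) = exp(0.01149/-0.0071)
f = exp(-1.6182) = 0.1983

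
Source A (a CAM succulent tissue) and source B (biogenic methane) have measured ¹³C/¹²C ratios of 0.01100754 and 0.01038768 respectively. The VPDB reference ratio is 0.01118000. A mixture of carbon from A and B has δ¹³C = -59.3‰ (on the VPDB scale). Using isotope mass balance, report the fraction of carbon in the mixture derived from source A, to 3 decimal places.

0.209

δ_A = (0.01100754/0.01118000 − 1)×1000 = (0.984574 − 1)×1000 = -15.426‰
δ_B = (0.01038768/0.01118000 − 1)×1000 = (0.929131 − 1)×1000 = -70.869‰
f_A = (δ_mix − δ_B)/(δ_A − δ_B) = (-59.3 − (-70.869))/(-15.426 − (-70.869))
f_A = 11.569 / 55.444 = 0.2087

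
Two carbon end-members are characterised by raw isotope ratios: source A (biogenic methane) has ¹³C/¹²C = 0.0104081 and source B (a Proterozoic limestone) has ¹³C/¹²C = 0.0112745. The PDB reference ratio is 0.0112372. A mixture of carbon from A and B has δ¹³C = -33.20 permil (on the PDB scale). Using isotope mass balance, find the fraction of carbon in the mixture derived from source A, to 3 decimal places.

δ_A = (0.0104081/0.0112372 − 1)×1000 = (0.926218 − 1)×1000 = -73.782 permil
δ_B = (0.0112745/0.0112372 − 1)×1000 = (1.003319 − 1)×1000 = 3.319 permil
f_A = (δ_mix − δ_B)/(δ_A − δ_B) = (-33.20 − (3.319))/(-73.782 − (3.319))
f_A = -36.519 / -77.101 = 0.4737

0.474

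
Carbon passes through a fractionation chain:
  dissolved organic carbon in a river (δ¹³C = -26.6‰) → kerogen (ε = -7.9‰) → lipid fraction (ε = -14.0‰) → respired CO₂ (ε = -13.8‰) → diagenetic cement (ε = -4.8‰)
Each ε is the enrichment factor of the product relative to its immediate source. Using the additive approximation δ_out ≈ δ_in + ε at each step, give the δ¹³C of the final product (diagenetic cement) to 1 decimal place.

-67.1‰

step 1: δ ≈ -26.6 + (-7.9) = -34.5‰
step 2: δ ≈ -34.5 + (-14.0) = -48.5‰
step 3: δ ≈ -48.5 + (-13.8) = -62.3‰
step 4: δ ≈ -62.3 + (-4.8) = -67.1‰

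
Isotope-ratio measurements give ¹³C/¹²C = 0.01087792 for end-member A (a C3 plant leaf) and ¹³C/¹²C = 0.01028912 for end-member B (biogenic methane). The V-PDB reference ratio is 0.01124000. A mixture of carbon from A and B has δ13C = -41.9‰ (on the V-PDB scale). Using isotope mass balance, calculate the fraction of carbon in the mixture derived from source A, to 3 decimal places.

δ_A = (0.01087792/0.01124000 − 1)×1000 = (0.967786 − 1)×1000 = -32.214‰
δ_B = (0.01028912/0.01124000 − 1)×1000 = (0.915402 − 1)×1000 = -84.598‰
f_A = (δ_mix − δ_B)/(δ_A − δ_B) = (-41.9 − (-84.598))/(-32.214 − (-84.598))
f_A = 42.698 / 52.384 = 0.8151

0.815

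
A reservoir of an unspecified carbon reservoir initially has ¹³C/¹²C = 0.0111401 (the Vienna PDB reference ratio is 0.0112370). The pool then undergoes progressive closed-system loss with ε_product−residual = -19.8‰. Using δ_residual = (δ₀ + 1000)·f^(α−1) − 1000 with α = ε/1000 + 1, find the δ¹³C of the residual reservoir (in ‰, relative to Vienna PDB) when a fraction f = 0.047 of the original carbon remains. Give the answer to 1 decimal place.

δ₀ = (0.0111401/0.0112370 − 1)×1000 = (0.991377 − 1)×1000 = -8.623‰
α − 1 = ε/1000 = -0.0198
f^(α−1) = 0.047^(-0.0198) = 1.062411
δ_res = (-8.623 + 1000) × 1.062411 − 1000 = 1053.249 − 1000 = 53.25‰

53.2‰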